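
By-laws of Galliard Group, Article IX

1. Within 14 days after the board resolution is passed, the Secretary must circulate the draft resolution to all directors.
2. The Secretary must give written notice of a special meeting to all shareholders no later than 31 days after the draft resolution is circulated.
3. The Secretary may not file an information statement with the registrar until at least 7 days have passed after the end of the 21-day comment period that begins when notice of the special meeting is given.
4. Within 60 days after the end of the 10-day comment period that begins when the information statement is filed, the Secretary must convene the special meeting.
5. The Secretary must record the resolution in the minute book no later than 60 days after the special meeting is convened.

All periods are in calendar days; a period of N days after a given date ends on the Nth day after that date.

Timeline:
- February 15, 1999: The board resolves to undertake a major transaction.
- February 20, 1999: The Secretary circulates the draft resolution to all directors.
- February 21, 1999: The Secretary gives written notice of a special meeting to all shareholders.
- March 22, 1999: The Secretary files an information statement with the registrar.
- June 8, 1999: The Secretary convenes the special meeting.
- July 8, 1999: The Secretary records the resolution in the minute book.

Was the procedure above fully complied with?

Step 1: 14 days after February 15, 1999 (when the board resolution is passed) is March 1, 1999; completed February 20, 1999, before the deadline.
Step 2: 31 days after February 20, 1999 (when the draft resolution is circulated) is March 23, 1999; completed February 21, 1999, before the deadline.
Step 3: the earliest permitted date is 7 days after March 14, 1999 (end of the 21-day comment period, which began when notice of the special meeting is given on February 21, 1999), i.e. March 21, 1999; done March 22, 1999, after the minimum wait.
Step 4: 60 days after April 1, 1999 (end of the 10-day comment period, which began when the information statement is filed on March 22, 1999) is May 31, 1999; done June 8, 1999 — 8 days late.

No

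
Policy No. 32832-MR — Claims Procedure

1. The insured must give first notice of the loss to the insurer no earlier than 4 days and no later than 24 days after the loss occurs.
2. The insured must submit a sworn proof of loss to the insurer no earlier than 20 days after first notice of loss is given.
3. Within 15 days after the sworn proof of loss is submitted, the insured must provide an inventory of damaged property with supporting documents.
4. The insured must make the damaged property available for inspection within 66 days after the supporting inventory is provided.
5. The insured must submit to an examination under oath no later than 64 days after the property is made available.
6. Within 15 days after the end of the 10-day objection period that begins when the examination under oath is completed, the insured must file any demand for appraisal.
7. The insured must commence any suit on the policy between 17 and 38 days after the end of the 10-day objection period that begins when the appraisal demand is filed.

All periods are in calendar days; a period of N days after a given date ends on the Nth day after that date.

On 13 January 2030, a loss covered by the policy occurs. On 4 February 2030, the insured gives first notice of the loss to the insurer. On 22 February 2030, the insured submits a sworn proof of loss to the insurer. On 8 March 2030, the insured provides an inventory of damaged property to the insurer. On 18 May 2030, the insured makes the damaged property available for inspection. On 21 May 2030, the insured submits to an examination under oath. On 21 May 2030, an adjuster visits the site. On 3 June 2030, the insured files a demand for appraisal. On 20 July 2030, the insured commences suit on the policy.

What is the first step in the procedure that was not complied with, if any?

Step 2

Step 1: the window is 4–24 days after 13 January 2030 (when the loss occurs), so 17 January 2030 through 6 February 2030; done 4 February 2030, which is between those dates.
Step 2: the earliest permitted date is 20 days after 4 February 2030 (when first notice of loss is given), i.e. 24 February 2030; done 22 February 2030 — 2 days too early.
The procedure was therefore not followed at step 2.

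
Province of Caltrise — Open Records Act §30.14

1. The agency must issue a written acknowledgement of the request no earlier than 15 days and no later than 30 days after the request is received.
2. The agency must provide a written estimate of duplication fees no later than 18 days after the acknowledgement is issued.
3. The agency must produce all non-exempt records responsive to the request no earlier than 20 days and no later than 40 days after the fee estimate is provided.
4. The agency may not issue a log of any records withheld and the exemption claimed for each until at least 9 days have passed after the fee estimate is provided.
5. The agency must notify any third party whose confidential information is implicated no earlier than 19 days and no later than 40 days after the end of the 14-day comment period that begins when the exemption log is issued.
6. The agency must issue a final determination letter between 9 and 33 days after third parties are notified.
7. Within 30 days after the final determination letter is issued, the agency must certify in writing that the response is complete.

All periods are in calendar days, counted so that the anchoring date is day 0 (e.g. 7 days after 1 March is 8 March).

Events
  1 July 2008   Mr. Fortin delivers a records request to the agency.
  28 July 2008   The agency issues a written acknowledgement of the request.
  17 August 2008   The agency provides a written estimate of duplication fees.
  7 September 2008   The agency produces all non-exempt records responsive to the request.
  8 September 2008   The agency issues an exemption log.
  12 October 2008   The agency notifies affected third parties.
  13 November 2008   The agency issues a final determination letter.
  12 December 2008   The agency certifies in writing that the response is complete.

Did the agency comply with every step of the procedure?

No

Step 1: the window is 15–30 days after 1 July 2008 (when the request is received), so 16 July 2008 through 31 July 2008; 28 July 2008 falls inside that range.
Step 2: 18 days after 28 July 2008 (when the acknowledgement is issued) is 15 August 2008; not done until 17 August 2008, 2 days after the deadline.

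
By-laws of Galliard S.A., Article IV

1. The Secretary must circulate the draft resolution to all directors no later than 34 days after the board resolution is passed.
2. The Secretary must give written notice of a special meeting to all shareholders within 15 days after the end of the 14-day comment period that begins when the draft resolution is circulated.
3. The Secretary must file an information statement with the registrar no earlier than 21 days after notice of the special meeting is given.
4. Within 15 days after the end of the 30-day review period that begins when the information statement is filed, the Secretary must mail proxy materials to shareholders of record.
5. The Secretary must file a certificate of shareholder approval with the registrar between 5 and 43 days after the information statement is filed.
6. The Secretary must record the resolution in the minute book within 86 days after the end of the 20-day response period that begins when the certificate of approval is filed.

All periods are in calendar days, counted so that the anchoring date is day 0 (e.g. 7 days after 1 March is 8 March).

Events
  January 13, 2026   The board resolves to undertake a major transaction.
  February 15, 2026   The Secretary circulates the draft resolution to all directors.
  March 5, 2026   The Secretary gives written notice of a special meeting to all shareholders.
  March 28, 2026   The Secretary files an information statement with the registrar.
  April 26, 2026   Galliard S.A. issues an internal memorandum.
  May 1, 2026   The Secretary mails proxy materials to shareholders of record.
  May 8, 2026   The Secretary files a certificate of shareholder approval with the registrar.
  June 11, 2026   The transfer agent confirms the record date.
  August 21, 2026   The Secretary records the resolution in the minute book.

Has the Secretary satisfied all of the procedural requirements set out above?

(1) due by January 13, 2026 + 34 days = February 16, 2026; completed February 15, 2026, before the deadline.
(2) due by March 1, 2026 + 15 days = March 16, 2026; March 5, 2026 is within that limit.
(3) permitted from March 5, 2026 + 21 days = March 26, 2026 onward; done March 28, 2026 — permitted.
(4) due by April 27, 2026 + 15 days = May 12, 2026; May 1, 2026 is within that limit.
(5) the permitted window runs from March 28, 2026 + 5 = April 2, 2026 to March 28, 2026 + 43 = May 10, 2026; May 8, 2026 falls inside that range.
(6) due by May 28, 2026 + 86 days = August 22, 2026; completed August 21, 2026, before the deadline.

Yes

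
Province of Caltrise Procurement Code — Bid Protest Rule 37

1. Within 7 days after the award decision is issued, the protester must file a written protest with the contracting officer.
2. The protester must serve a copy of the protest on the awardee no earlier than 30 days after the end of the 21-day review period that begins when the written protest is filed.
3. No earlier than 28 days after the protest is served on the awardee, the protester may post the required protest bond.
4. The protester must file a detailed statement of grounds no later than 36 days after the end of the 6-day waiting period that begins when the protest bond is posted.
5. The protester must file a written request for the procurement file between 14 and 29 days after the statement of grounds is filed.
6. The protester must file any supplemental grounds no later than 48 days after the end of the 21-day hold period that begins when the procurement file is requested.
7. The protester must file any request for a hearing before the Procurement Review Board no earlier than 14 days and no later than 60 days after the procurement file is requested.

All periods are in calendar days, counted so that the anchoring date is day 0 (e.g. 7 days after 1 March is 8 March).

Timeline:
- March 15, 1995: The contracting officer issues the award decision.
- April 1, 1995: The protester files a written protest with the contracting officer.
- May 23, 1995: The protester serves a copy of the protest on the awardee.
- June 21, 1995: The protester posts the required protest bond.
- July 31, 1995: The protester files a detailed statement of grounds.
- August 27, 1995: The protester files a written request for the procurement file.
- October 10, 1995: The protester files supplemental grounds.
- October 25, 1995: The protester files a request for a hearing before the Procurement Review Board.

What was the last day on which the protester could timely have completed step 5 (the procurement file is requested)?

August 29, 1995

Step 5 runs from July 31, 1995, when the statement of grounds is filed. The window is 14–29 days after July 31, 1995; it closes on August 29, 1995.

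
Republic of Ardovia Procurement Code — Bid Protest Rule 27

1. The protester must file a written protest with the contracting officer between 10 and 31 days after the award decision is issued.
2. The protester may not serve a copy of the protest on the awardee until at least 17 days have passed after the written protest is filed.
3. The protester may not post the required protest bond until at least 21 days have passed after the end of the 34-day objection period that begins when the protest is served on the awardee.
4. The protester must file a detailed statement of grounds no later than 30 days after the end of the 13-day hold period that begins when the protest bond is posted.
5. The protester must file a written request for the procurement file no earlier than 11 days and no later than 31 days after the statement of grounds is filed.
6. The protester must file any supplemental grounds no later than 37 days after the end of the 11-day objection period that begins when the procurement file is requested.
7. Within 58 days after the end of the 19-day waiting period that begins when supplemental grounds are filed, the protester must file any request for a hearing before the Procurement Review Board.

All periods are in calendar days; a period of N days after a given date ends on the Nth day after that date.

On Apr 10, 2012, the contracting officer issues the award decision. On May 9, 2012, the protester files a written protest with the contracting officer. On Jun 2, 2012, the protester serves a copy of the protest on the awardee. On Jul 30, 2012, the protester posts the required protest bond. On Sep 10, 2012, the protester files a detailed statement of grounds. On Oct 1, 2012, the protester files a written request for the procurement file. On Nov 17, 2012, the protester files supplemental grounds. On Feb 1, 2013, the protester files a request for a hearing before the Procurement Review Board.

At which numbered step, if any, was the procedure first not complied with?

(1) the permitted window runs from Apr 10, 2012 + 10 = Apr 20, 2012 to Apr 10, 2012 + 31 = May 11, 2012; May 9, 2012 falls inside that range.
(2) permitted from May 9, 2012 + 17 days = May 26, 2012 onward; done Jun 2, 2012, after the minimum wait.
(3) permitted from Jul 6, 2012 + 21 days = Jul 27, 2012 onward; done Jul 30, 2012, after the minimum wait.
(4) due by Aug 12, 2012 + 30 days = Sep 11, 2012; completed Sep 10, 2012, before the deadline.
(5) the permitted window runs from Sep 10, 2012 + 11 = Sep 21, 2012 to Sep 10, 2012 + 31 = Oct 11, 2012; Oct 1, 2012 falls inside that range.
(6) due by Oct 12, 2012 + 37 days = Nov 18, 2012; completed Nov 17, 2012, before the deadline.
(7) due by Dec 6, 2012 + 58 days = Feb 2, 2013; completed Feb 1, 2013, before the deadline.

None — every step was satisfied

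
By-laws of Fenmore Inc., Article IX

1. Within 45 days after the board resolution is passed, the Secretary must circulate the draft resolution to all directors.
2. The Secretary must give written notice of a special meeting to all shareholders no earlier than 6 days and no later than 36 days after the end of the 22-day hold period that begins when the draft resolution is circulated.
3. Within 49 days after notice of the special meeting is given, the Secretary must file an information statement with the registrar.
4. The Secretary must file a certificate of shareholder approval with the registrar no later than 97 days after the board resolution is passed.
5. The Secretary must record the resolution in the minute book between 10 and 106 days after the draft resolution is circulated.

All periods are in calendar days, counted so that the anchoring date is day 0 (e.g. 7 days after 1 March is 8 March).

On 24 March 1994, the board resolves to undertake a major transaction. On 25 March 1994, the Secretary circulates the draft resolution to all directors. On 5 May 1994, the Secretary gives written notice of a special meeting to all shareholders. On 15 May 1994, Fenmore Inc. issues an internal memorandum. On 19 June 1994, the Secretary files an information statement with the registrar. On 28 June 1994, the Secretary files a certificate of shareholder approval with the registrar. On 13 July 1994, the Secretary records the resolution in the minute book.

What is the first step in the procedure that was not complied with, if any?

Step 5

Step 1 — counting 45 days from 24 March 1994 (when the board resolution is passed) gives a deadline of 8 May 1994; completed 25 March 1994, before the deadline.
Step 2 — 6 and 36 days from 16 April 1994 (end of the 22-day hold period, which began when the draft resolution is circulated on 25 March 1994) are 22 April 1994 and 22 May 1994 respectively; done 5 May 1994, which is between those dates.
Step 3 — counting 49 days from 5 May 1994 (when notice of the special meeting is given) gives a deadline of 23 June 1994; done 19 June 1994 — timely.
Step 4 — counting 97 days from 24 March 1994 (when the board resolution is passed) gives a deadline of 29 June 1994; 28 June 1994 is within that limit.
Step 5 — 10 and 106 days from 25 March 1994 (when the draft resolution is circulated) are 4 April 1994 and 9 July 1994 respectively; done 13 July 1994 — 4 days after the window closed.
That is the first point of non-compliance.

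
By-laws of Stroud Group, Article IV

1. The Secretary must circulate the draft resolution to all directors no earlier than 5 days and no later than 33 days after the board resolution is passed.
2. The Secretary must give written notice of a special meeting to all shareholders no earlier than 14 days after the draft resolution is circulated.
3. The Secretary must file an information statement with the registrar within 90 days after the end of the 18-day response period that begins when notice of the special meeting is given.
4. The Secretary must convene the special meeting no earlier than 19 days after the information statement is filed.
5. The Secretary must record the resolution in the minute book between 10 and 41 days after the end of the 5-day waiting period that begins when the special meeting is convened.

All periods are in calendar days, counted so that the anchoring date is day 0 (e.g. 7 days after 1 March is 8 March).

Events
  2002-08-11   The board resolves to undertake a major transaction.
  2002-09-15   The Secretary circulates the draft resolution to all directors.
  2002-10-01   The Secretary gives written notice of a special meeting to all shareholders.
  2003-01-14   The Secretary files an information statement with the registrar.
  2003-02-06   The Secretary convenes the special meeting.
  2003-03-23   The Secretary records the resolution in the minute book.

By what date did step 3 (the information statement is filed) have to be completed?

Notice of the special meeting is given on 2002-10-01; the 18-day response period therefore ends 2002-10-19, and step 3 runs from that date. 90 days after 2002-10-19 is 2003-01-17.

2003-01-17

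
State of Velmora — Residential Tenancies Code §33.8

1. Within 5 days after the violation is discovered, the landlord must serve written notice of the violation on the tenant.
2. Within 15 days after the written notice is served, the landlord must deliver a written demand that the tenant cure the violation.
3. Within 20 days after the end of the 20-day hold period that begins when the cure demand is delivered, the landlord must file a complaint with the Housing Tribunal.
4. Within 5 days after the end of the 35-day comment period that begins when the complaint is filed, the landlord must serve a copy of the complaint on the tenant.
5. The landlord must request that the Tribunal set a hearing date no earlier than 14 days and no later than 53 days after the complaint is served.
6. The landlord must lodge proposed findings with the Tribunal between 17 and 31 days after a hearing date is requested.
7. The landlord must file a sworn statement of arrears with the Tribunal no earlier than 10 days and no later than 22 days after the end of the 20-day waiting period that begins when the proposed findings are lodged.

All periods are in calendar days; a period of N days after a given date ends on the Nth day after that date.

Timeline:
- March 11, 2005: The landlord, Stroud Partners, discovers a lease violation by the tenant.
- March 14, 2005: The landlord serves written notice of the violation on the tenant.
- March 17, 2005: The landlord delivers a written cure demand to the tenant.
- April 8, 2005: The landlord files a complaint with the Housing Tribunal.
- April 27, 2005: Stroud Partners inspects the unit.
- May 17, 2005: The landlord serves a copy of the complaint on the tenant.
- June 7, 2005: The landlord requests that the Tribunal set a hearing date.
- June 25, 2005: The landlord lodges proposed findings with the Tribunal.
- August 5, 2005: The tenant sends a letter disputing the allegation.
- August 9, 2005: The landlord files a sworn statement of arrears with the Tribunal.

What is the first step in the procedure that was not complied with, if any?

Step 7

Step 1: 5 days after March 11, 2005 (when the violation is discovered) is March 16, 2005; March 14, 2005 is within that limit.
Step 2: 15 days after March 14, 2005 (when the written notice is served) is March 29, 2005; done March 17, 2005 — timely.
Step 3: 20 days after April 6, 2005 (end of the 20-day hold period, which began when the cure demand is delivered on March 17, 2005) is April 26, 2005; done April 8, 2005 — timely.
Step 4: 5 days after May 13, 2005 (end of the 35-day comment period, which began when the complaint is filed on April 8, 2005) is May 18, 2005; May 17, 2005 is within that limit.
Step 5: the window is 14–53 days after May 17, 2005 (when the complaint is served), so May 31, 2005 through July 9, 2005; done June 7, 2005, which is between those dates.
Step 6: the window is 17–31 days after June 7, 2005 (when a hearing date is requested), so June 24, 2005 through July 8, 2005; done June 25, 2005 — within the window.
Step 7: the window is 10–22 days after July 15, 2005 (end of the 20-day waiting period, which began when the proposed findings are lodged on June 25, 2005), so July 25, 2005 through August 6, 2005; August 9, 2005 is 3 days past the end of the window.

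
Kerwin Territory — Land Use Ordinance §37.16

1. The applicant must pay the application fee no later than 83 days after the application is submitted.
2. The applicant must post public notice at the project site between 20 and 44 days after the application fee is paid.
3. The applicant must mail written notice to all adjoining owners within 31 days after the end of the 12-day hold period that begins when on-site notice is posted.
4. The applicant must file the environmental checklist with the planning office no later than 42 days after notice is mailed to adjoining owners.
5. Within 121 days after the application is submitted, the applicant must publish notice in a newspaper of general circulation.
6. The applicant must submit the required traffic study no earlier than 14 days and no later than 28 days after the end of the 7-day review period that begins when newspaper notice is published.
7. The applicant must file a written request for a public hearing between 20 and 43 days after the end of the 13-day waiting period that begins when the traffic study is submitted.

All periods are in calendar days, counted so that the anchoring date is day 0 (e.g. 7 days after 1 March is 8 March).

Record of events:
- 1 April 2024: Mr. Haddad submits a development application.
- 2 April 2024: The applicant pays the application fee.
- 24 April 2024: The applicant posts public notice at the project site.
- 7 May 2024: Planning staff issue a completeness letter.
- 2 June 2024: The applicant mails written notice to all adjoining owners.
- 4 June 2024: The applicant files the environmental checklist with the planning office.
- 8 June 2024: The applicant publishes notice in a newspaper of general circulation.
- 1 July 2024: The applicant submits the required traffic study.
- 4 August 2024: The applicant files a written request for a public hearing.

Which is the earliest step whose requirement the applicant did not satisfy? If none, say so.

(1) due by 1 April 2024 + 83 days = 23 June 2024; completed 2 April 2024, before the deadline.
(2) the permitted window runs from 2 April 2024 + 20 = 22 April 2024 to 2 April 2024 + 44 = 16 May 2024; 24 April 2024 falls inside that range.
(3) due by 6 May 2024 + 31 days = 6 June 2024; completed 2 June 2024, before the deadline.
(4) due by 2 June 2024 + 42 days = 14 July 2024; completed 4 June 2024, before the deadline.
(5) due by 1 April 2024 + 121 days = 31 July 2024; completed 8 June 2024, before the deadline.
(6) the permitted window runs from 15 June 2024 + 14 = 29 June 2024 to 15 June 2024 + 28 = 13 July 2024; done 1 July 2024, which is between those dates.
(7) the permitted window runs from 14 July 2024 + 20 = 3 August 2024 to 14 July 2024 + 43 = 26 August 2024; done 4 August 2024, which is between those dates.

None — every step was satisfied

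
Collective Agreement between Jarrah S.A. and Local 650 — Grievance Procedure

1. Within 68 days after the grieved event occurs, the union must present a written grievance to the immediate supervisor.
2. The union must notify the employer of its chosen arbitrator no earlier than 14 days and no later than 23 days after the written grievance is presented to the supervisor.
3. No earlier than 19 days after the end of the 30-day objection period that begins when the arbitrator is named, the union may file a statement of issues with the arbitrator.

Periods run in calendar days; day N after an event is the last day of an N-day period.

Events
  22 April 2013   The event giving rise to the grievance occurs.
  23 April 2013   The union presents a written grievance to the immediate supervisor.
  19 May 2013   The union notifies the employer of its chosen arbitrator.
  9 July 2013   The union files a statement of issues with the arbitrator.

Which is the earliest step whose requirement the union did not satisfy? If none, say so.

Step 1: 68 days after 22 April 2013 (when the grieved event occurs) is 29 June 2013; done 23 April 2013 — timely.
Step 2: the window is 14–23 days after 23 April 2013 (when the written grievance is presented to the supervisor), so 7 May 2013 through 16 May 2013; 19 May 2013 is 3 days past the end of the window.

Step 2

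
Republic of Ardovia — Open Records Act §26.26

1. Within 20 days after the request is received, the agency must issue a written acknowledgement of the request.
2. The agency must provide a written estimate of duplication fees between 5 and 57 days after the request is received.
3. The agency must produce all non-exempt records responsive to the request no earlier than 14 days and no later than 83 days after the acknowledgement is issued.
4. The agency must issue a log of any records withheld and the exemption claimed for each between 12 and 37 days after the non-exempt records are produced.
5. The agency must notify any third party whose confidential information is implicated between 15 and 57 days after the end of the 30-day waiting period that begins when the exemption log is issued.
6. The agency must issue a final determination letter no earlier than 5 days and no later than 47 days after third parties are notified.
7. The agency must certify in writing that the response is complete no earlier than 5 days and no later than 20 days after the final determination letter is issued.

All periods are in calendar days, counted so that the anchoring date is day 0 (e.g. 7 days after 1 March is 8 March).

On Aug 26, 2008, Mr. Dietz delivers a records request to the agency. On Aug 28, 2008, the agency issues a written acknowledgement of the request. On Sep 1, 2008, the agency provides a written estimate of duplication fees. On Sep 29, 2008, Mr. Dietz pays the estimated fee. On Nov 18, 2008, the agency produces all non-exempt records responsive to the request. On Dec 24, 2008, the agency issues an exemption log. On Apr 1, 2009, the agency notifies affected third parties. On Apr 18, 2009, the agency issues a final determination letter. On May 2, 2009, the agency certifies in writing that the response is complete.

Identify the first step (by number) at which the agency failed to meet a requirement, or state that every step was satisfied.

Step 5

(1) due by Aug 26, 2008 + 20 days = Sep 15, 2008; Aug 28, 2008 is within that limit.
(2) the permitted window runs from Aug 26, 2008 + 5 = Aug 31, 2008 to Aug 26, 2008 + 57 = Oct 22, 2008; done Sep 1, 2008, which is between those dates.
(3) the permitted window runs from Aug 28, 2008 + 14 = Sep 11, 2008 to Aug 28, 2008 + 83 = Nov 19, 2008; done Nov 18, 2008 — within the window.
(4) the permitted window runs from Nov 18, 2008 + 12 = Nov 30, 2008 to Nov 18, 2008 + 37 = Dec 25, 2008; done Dec 24, 2008 — within the window.
(5) the permitted window runs from Jan 23, 2009 + 15 = Feb 7, 2009 to Jan 23, 2009 + 57 = Mar 21, 2009; Apr 1, 2009 is 11 days past the end of the window.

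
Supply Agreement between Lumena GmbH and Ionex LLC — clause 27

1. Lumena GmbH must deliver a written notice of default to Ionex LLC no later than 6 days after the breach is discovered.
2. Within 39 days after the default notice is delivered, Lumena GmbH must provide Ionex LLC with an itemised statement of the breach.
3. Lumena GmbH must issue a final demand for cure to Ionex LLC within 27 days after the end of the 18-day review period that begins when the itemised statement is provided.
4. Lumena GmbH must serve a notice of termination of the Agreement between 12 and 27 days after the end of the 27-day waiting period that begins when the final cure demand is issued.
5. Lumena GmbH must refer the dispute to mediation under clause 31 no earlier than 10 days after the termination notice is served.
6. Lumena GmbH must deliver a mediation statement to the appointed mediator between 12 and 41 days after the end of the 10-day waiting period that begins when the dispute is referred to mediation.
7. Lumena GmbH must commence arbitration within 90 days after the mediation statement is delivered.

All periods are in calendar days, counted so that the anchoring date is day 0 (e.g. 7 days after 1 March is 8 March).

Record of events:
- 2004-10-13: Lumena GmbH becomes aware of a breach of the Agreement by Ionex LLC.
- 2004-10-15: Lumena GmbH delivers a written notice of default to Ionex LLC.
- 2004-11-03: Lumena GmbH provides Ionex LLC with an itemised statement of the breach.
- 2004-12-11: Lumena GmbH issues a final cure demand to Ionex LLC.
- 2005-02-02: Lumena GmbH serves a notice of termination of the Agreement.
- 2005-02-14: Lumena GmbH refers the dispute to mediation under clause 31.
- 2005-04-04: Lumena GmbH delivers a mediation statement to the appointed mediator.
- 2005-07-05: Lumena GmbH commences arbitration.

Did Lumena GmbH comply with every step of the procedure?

(1) due by 2004-10-13 + 6 days = 2004-10-19; 2004-10-15 is within that limit.
(2) due by 2004-10-15 + 39 days = 2004-11-23; done 2004-11-03 — timely.
(3) due by 2004-11-21 + 27 days = 2004-12-18; done 2004-12-11 — timely.
(4) the permitted window runs from 2005-01-07 + 12 = 2005-01-19 to 2005-01-07 + 27 = 2005-02-03; done 2005-02-02, which is between those dates.
(5) permitted from 2005-02-02 + 10 days = 2005-02-12 onward; done 2005-02-14, after the minimum wait.
(6) the permitted window runs from 2005-02-24 + 12 = 2005-03-08 to 2005-02-24 + 41 = 2005-04-06; done 2005-04-04 — within the window.
(7) due by 2005-04-04 + 90 days = 2005-07-03; done 2005-07-05 — 2 days late.
The analysis stops there.

No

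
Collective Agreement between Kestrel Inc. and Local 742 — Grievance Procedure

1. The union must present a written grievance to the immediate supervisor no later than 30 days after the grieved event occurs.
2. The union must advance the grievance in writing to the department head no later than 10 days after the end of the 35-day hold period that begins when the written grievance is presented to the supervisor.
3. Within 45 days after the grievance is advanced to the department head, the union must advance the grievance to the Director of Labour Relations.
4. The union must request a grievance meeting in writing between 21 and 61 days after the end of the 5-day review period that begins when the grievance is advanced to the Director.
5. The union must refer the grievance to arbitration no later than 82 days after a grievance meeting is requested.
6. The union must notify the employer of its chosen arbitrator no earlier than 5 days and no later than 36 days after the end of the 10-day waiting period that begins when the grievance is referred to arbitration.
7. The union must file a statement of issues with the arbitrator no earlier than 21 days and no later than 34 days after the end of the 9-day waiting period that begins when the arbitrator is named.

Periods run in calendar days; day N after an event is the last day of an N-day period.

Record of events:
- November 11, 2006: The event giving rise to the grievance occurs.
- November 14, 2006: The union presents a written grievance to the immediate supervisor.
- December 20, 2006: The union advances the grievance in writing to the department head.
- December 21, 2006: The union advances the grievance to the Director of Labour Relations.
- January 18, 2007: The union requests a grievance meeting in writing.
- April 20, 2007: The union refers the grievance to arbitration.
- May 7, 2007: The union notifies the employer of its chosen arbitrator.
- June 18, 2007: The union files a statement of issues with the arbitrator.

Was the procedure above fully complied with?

No

Step 1 — counting 30 days from November 11, 2006 (when the grieved event occurs) gives a deadline of December 11, 2006; completed November 14, 2006, before the deadline.
Step 2 — counting 10 days from December 19, 2006 (end of the 35-day hold period, which began when the written grievance is presented to the supervisor on November 14, 2006) gives a deadline of December 29, 2006; done December 20, 2006 — timely.
Step 3 — counting 45 days from December 20, 2006 (when the grievance is advanced to the department head) gives a deadline of February 3, 2007; completed December 21, 2006, before the deadline.
Step 4 — 21 and 61 days from December 26, 2006 (end of the 5-day review period, which began when the grievance is advanced to the Director on December 21, 2006) are January 16, 2007 and February 25, 2007 respectively; done January 18, 2007 — within the window.
Step 5 — counting 82 days from January 18, 2007 (when a grievance meeting is requested) gives a deadline of April 10, 2007; April 20, 2007 misses that deadline by 10 days.
No need to go further; step 5 was not satisfied.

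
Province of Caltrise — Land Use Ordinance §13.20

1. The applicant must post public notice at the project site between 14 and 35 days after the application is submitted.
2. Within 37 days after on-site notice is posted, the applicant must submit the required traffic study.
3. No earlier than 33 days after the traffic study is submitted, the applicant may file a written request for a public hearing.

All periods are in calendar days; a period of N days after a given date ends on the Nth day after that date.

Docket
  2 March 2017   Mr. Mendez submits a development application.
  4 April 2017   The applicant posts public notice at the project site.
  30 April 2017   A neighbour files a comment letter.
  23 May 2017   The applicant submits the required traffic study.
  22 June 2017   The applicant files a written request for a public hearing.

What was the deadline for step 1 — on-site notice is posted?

Step 1 runs from 2 March 2017, when the application is submitted. The window is 14–35 days after 2 March 2017; it closes on 6 April 2017.

6 April 2017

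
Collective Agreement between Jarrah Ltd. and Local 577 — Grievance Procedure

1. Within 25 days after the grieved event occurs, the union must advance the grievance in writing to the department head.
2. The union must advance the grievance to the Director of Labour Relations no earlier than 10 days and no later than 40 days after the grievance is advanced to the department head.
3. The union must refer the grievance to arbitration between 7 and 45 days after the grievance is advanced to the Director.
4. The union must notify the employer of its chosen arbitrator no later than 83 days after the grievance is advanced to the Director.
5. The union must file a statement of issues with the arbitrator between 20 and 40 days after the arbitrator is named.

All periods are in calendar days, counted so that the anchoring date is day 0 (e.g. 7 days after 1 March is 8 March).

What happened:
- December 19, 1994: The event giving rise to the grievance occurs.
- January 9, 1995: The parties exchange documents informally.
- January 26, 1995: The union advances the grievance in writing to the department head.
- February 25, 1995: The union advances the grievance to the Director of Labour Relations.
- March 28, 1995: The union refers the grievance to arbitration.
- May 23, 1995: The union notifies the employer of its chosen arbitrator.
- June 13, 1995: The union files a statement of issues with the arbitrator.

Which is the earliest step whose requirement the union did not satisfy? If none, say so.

Step 1

Step 1: 25 days after December 19, 1994 (when the grieved event occurs) is January 13, 1995; done January 26, 1995 — 13 days late.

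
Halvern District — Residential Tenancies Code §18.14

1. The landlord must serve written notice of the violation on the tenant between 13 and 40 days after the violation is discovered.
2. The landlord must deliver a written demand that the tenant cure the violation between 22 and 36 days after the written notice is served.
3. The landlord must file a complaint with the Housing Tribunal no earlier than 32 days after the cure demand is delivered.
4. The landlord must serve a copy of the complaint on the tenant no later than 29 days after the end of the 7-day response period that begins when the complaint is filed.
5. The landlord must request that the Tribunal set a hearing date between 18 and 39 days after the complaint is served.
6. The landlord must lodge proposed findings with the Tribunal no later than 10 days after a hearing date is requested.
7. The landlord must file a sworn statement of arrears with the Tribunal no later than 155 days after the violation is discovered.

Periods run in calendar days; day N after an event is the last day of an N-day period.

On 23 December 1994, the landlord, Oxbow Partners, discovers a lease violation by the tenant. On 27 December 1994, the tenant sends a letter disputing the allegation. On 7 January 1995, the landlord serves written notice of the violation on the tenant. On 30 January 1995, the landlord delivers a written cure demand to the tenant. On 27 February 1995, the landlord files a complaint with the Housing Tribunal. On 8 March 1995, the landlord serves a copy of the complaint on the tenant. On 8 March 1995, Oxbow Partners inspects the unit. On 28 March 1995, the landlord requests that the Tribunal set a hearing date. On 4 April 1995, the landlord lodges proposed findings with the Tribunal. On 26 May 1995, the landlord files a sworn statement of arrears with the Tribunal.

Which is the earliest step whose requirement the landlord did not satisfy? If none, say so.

(1) the permitted window runs from 23 December 1994 + 13 = 5 January 1995 to 23 December 1994 + 40 = 1 February 1995; 7 January 1995 falls inside that range.
(2) the permitted window runs from 7 January 1995 + 22 = 29 January 1995 to 7 January 1995 + 36 = 12 February 1995; 30 January 1995 falls inside that range.
(3) permitted from 30 January 1995 + 32 days = 3 March 1995 onward; done 27 February 1995 — 4 days too early.
That is the first point of non-compliance.

Step 3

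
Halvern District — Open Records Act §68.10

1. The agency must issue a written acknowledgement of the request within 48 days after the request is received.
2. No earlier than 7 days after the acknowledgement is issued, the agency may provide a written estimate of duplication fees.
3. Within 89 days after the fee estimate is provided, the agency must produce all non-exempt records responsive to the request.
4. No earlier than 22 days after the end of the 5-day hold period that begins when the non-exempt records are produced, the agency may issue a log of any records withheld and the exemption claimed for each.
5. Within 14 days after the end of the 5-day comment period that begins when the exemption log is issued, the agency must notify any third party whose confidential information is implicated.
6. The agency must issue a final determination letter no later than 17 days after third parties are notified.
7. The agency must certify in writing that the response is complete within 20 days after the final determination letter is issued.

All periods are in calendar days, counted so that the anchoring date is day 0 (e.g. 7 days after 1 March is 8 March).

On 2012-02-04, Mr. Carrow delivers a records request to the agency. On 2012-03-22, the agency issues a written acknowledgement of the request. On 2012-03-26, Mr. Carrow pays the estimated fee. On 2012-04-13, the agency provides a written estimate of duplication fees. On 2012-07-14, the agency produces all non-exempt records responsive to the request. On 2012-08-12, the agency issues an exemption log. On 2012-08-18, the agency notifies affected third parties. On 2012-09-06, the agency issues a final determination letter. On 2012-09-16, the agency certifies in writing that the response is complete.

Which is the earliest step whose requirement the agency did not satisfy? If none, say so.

Step 3

Step 1: 48 days after 2012-02-04 (when the request is received) is 2012-03-23; completed 2012-03-22, before the deadline.
Step 2: the earliest permitted date is 7 days after 2012-03-22 (when the acknowledgement is issued), i.e. 2012-03-29; done 2012-04-13 — permitted.
Step 3: 89 days after 2012-04-13 (when the fee estimate is provided) is 2012-07-11; 2012-07-14 misses that deadline by 3 days.
Later steps need not be reached.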